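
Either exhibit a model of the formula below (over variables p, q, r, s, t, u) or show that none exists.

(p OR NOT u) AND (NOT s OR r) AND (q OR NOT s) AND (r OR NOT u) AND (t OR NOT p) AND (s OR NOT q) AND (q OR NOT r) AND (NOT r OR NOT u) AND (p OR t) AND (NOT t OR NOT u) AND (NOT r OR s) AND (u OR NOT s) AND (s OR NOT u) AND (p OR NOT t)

Branch on p: set p = true.
Unit clause (t) forces t = true.
Unit clause (NOT u) forces u = false.
Unit clause (NOT s) forces s = false.
Unit clause (NOT q) forces q = false.
Unit clause (NOT r) forces r = false.
Every clause now holds.

p=true, q=false, r=false, s=false, t=true, u=false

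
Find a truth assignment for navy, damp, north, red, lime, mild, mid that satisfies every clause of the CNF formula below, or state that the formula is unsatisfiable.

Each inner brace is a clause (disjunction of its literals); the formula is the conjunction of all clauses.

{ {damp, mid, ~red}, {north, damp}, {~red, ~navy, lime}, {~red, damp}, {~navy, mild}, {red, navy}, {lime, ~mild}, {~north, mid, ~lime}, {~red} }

navy=1; damp=1; north=0; red=0; lime=1; mild=1; mid=0

The clause (~red) is unit, so red = 0.
The clause (navy) is unit, so navy = 1.
The clause (mild) is unit, so mild = 1.
The clause (lime) is unit, so lime = 1.
Case north = 0:
The clause (damp) is unit, so damp = 1.
All clauses hold; mid can take either value.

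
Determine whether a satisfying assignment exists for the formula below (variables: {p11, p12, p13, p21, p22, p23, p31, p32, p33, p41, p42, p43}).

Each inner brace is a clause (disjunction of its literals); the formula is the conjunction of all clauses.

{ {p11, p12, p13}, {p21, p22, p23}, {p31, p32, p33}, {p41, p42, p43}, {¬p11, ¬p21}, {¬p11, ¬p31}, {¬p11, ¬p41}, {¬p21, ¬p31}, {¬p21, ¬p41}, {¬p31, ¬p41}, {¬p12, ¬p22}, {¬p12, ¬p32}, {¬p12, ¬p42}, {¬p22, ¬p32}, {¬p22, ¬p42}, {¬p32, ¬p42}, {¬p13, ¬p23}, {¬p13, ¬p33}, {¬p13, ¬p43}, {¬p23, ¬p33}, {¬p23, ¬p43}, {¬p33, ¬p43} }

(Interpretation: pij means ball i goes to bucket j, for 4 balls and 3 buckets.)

Branch on p11: set p11 = False.
Branch on p12: set p12 = True.
(¬p22) alone gives p22 = False.
(¬p32) alone gives p32 = False.
(¬p42) alone gives p42 = False.
Branch on p21: set p21 = True.
(¬p31) alone gives p31 = False.
(p33) alone gives p33 = True.
(¬p41) alone gives p41 = False.
(p43) alone gives p43 = True.
Now (¬p43) is unsatisfied and unit — conflict.
Undo p21 and try p21 = False.
(p23) alone gives p23 = True.
(¬p13) alone gives p13 = False.
(¬p33) alone gives p33 = False.
(p31) alone gives p31 = True.
(¬p41) alone gives p41 = False.
(p43) alone gives p43 = True.
Now (¬p43) is unsatisfied and unit — conflict.
Either choice for p21 ends in contradiction.
Undo p12 and try p12 = False.
(p13) alone gives p13 = True.
(¬p23) alone gives p23 = False.
(¬p33) alone gives p33 = False.
(¬p43) alone gives p43 = False.
Branch on p21: set p21 = True.
(¬p31) alone gives p31 = False.
(p32) alone gives p32 = True.
(¬p41) alone gives p41 = False.
(p42) alone gives p42 = True.
Now (¬p42) is unsatisfied and unit — conflict.
Undo p21 and try p21 = False.
(p22) alone gives p22 = True.
(¬p32) alone gives p32 = False.
(p31) alone gives p31 = True.
(¬p41) alone gives p41 = False.
(p42) alone gives p42 = True.
Now (¬p42) is unsatisfied and unit — conflict.
Either choice for p21 ends in contradiction.
Either choice for p12 ends in contradiction.
Undo p11 and try p11 = True.
(¬p21) alone gives p21 = False.
(¬p31) alone gives p31 = False.
(¬p41) alone gives p41 = False.
Branch on p22: set p22 = True.
(¬p12) alone gives p12 = False.
(¬p32) alone gives p32 = False.
(p33) alone gives p33 = True.
(¬p42) alone gives p42 = False.
(p43) alone gives p43 = True.
Now (¬p43) is unsatisfied and unit — conflict.
Undo p22 and try p22 = False.
(p23) alone gives p23 = True.
(¬p13) alone gives p13 = False.
(¬p33) alone gives p33 = False.
(p32) alone gives p32 = True.
(¬p12) alone gives p12 = False.
(¬p42) alone gives p42 = False.
(p43) alone gives p43 = True.
Now (¬p43) is unsatisfied and unit — conflict.
Either choice for p22 ends in contradiction.
Either choice for p11 ends in contradiction.
No assignment satisfies every clause.

Unsatisfiable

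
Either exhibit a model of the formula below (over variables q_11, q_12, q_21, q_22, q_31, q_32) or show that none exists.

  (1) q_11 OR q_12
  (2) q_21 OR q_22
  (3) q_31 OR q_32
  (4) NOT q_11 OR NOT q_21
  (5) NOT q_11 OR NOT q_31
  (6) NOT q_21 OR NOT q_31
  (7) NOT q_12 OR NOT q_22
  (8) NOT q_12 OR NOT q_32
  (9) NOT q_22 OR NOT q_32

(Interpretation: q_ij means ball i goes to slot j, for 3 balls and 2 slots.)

Branch on q_11: set q_11 = true.
From the singleton clause (NOT q_21), q_21 = false.
From the singleton clause (q_22), q_22 = true.
From the singleton clause (NOT q_31), q_31 = false.
From the singleton clause (q_32), q_32 = true.
But (NOT q_32) is also a unit clause — contradiction.
Undo q_11 and try q_11 = false.
From the singleton clause (q_12), q_12 = true.
From the singleton clause (NOT q_22), q_22 = false.
From the singleton clause (q_21), q_21 = true.
From the singleton clause (NOT q_31), q_31 = false.
From the singleton clause (q_32), q_32 = true.
But (NOT q_32) is also a unit clause — contradiction.
Both values of q_11 lead to a conflict.

UNSATISFIABLE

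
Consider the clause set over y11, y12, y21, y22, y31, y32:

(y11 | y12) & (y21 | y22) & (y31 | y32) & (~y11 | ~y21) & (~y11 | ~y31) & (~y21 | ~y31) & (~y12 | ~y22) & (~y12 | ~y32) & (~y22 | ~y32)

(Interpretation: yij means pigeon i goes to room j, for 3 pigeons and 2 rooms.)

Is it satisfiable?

Case y11 = 1:
Unit clause (~y21) forces y21 = 0.
Unit clause (y22) forces y22 = 1.
Unit clause (~y31) forces y31 = 0.
Unit clause (y32) forces y32 = 1.
Now (~y32) is unsatisfied and unit — conflict.
Undo y11 and try y11 = 0.
Unit clause (y12) forces y12 = 1.
Unit clause (~y22) forces y22 = 0.
Unit clause (y21) forces y21 = 1.
Unit clause (~y31) forces y31 = 0.
Unit clause (y32) forces y32 = 1.
Now (~y32) is unsatisfied and unit — conflict.
Both values of y11 lead to a conflict.
No assignment satisfies every clause.

No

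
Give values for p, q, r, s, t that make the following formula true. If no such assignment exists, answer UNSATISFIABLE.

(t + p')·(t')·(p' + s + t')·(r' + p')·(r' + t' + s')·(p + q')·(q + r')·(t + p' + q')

p: 0; q: 0; r: 0; s: 0; t: 0

The clause (t') is unit, so t = 0.
The clause (p') is unit, so p = 0.
The clause (q') is unit, so q = 0.
The clause (r') is unit, so r = 0.
Every clause is now satisfied; s is unconstrained.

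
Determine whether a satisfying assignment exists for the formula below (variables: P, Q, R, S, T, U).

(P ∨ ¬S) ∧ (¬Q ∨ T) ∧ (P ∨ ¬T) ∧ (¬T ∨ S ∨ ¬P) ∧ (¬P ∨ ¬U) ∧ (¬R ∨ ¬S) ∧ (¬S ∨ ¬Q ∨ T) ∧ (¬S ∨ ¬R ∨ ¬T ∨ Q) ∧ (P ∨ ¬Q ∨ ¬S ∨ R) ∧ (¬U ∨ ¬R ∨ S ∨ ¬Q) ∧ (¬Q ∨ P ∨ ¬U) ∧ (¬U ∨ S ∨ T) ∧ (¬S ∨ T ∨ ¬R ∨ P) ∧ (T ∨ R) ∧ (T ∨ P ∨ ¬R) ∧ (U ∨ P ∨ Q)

Satisfiable

Try P = True.
From the singleton clause (¬U), U = False.
Try Q = True.
From the singleton clause (T), T = True.
From the singleton clause (S), S = True.
From the singleton clause (¬R), R = False.
Every clause now holds.
A satisfying assignment: P: True, Q: True, R: False, S: True, T: True, U: False.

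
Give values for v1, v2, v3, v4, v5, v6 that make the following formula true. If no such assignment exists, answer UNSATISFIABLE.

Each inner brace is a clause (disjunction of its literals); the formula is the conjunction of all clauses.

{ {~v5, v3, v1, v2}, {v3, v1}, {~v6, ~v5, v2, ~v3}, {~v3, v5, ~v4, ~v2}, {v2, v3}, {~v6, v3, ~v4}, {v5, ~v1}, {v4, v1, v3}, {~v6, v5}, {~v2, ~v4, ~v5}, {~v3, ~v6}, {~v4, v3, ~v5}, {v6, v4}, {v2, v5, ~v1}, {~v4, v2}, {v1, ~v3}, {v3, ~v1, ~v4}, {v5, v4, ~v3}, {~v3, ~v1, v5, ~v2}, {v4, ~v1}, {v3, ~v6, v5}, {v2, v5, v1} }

Case v3 = 1:
The clause (~v6) is unit, so v6 = 0.
The clause (v4) is unit, so v4 = 1.
The clause (v2) is unit, so v2 = 1.
The clause (v5) is unit, so v5 = 1.
That conflicts with the unit clause (~v5).
So v3 must be the other value — set v3 = 0.
The clause (v1) is unit, so v1 = 1.
The clause (v2) is unit, so v2 = 1.
The clause (v5) is unit, so v5 = 1.
The clause (~v4) is unit, so v4 = 0.
That conflicts with the unit clause (v4).
Neither v3 = 1 nor v3 = 0 works.

UNSATISFIABLE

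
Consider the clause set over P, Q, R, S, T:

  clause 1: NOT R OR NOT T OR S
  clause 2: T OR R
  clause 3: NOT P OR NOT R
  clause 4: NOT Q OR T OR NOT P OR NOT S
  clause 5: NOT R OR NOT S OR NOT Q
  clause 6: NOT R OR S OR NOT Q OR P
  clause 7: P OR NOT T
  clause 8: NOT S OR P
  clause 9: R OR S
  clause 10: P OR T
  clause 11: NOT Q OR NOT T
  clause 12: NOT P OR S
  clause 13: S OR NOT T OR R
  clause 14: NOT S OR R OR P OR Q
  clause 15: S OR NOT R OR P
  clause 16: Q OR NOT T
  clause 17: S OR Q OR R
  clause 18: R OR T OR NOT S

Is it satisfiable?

Suppose T = true.
Unit clause (P) forces P = true.
Unit clause (NOT R) forces R = false.
Unit clause (S) forces S = true.
Unit clause (NOT Q) forces Q = false.
Now (Q) is unsatisfied and unit — conflict.
So T must be the other value — set T = false.
Unit clause (R) forces R = true.
Unit clause (NOT P) forces P = false.
Now (P) is unsatisfied and unit — conflict.
Both values of T lead to a conflict.
No assignment satisfies every clause.

No, unsatisfiable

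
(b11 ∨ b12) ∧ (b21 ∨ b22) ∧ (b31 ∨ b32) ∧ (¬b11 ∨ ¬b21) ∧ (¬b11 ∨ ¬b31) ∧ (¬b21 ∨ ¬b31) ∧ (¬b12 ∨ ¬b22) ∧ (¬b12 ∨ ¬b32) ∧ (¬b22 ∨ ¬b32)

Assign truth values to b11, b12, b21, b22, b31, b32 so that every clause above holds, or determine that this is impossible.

Suppose b11 = True.
(¬b21) alone gives b21 = False.
(b22) alone gives b22 = True.
(¬b31) alone gives b31 = False.
(b32) alone gives b32 = True.
That conflicts with the unit clause (¬b32).
Backtrack on b11: now try b11 = False.
(b12) alone gives b12 = True.
(¬b22) alone gives b22 = False.
(b21) alone gives b21 = True.
(¬b31) alone gives b31 = False.
(b32) alone gives b32 = True.
That conflicts with the unit clause (¬b32).
Neither b11 = True nor b11 = False works.

UNSATISFIABLE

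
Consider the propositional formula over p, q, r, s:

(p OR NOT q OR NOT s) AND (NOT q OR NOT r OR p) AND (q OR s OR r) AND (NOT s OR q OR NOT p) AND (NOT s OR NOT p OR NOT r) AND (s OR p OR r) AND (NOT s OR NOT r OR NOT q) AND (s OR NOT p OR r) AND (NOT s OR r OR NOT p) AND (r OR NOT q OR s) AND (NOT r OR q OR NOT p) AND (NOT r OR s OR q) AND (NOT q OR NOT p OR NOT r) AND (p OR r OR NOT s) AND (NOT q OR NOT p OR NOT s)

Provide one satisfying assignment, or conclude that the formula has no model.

Case p = false:
Case q = false:
Case s = true:
Unit clause (r) forces r = true.
Every clause now holds.

p=false; q=false; r=true; s=true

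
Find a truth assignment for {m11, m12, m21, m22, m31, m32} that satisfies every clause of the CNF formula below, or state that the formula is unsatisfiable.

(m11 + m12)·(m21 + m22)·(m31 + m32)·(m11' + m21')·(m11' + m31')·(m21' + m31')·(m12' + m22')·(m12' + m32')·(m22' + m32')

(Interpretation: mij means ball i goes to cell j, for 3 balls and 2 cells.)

UNSATISFIABLE

Suppose m11 = 1.
(m21') alone gives m21 = 0.
(m22) alone gives m22 = 1.
(m31') alone gives m31 = 0.
(m32) alone gives m32 = 1.
That conflicts with the unit clause (m32').
Backtrack on m11: now try m11 = 0.
(m12) alone gives m12 = 1.
(m22') alone gives m22 = 0.
(m21) alone gives m21 = 1.
(m31') alone gives m31 = 0.
(m32) alone gives m32 = 1.
That conflicts with the unit clause (m32').
Both values of m11 lead to a conflict.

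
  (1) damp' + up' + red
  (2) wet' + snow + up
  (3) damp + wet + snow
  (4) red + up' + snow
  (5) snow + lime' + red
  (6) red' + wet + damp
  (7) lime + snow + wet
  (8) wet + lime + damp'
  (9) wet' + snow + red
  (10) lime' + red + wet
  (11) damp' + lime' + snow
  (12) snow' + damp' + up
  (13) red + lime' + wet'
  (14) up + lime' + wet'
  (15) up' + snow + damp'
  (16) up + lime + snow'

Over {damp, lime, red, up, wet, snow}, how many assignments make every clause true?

There are 2^6 = 64 truth assignments over (damp, lime, red, up, wet, snow).
Split on up. With up = 1, the clauses containing up are satisfied and up' drops from the rest; 9 of the 2^5 = 32 assignments to the other variables satisfy what remains.
With up = 0, by the same count on the reduced clause set, 0 assignments work.
Total: 9 + 0 = 9.

9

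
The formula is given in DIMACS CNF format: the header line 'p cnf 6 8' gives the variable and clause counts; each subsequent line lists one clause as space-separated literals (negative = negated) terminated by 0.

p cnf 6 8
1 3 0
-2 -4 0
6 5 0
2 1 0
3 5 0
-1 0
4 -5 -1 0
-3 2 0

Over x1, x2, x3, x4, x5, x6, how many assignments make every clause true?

There are 2^6 = 64 truth assignments over (x1, x2, x3, x4, x5, x6).
Split on x2. With x2 = True, the clauses containing x2 are satisfied and ¬x2 drops from the rest; 3 of the 2^5 = 32 assignments to the other variables satisfy what remains.
With x2 = False, by the same count on the reduced clause set, 0 assignments work.
(One model: x1=F, x2=T, x3=T, x4=F, x5=F, x6=T.)
Total: 3 + 0 = 3.

3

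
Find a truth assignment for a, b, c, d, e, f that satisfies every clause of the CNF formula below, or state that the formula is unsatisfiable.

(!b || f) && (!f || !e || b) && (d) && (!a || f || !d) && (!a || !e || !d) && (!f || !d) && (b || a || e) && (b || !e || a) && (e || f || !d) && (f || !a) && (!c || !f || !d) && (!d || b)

UNSATISFIABLE

Unit clause (d) forces d = true.
Unit clause (!f) forces f = false.
Unit clause (!b) forces b = false.
Now (b) is unsatisfied and unit — conflict.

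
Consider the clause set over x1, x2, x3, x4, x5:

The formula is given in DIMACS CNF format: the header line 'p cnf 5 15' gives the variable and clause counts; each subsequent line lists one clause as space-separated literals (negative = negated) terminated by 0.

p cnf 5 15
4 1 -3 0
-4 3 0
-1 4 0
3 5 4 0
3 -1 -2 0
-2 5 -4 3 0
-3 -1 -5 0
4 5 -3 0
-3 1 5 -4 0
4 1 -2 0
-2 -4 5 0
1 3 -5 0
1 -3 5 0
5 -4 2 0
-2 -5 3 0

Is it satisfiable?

Yes, satisfiable

Case x4 = True:
Unit clause (x3) forces x3 = True.
Case x1 = False:
Unit clause (x5) forces x5 = True.
No clause remains; x2 is free.
A satisfying assignment: x1 ↦ False; x2 ↦ False; x3 ↦ True; x4 ↦ True; x5 ↦ True.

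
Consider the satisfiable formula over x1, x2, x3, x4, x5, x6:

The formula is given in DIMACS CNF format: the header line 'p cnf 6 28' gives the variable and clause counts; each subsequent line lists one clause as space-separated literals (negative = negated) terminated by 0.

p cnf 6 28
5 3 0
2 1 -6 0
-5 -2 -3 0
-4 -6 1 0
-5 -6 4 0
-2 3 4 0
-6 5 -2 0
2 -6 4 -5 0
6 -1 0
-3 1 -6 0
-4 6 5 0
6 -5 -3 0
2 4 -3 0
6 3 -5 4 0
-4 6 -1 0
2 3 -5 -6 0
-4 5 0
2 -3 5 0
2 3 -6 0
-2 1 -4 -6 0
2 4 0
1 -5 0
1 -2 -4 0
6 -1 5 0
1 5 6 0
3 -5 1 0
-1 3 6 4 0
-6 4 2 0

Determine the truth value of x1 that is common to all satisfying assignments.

True

Suppose x1 = False.
The clause (¬x5) is unit, so x5 = False.
The clause (x3) is unit, so x3 = True.
The clause (¬x6) is unit, so x6 = False.
Now (x6) is unsatisfied and unit — conflict.
So every satisfying assignment has x1 = True.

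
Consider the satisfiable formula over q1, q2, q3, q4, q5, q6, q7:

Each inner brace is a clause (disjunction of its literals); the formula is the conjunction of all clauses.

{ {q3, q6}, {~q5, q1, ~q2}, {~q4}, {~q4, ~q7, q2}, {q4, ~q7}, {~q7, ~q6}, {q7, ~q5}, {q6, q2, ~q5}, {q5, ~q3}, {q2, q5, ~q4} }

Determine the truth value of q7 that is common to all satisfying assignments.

Suppose q7 = 1.
(~q4) alone gives q4 = 0.
Now (q4) is unsatisfied and unit — conflict.
So every satisfying assignment has q7 = False.

False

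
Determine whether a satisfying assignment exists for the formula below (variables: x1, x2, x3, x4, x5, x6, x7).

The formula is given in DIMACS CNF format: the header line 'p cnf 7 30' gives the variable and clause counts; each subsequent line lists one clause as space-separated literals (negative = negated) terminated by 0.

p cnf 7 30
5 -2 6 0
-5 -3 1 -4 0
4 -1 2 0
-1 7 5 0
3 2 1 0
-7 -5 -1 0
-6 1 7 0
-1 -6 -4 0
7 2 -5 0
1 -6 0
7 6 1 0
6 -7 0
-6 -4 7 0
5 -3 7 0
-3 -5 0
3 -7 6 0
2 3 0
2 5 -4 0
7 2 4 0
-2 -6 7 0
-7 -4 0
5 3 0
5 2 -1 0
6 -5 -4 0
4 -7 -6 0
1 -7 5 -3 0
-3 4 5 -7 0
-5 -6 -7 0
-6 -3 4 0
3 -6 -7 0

Suppose x1 = True.
Suppose x4 = False.
(x2) alone gives x2 = True.
Suppose x5 = True.
(¬x7) alone gives x7 = False.
(¬x3) alone gives x3 = False.
(¬x6) alone gives x6 = False.
All clauses are satisfied.
A satisfying assignment: x1=True; x2=True; x3=False; x4=False; x5=True; x6=False; x7=False.

Yes, satisfiable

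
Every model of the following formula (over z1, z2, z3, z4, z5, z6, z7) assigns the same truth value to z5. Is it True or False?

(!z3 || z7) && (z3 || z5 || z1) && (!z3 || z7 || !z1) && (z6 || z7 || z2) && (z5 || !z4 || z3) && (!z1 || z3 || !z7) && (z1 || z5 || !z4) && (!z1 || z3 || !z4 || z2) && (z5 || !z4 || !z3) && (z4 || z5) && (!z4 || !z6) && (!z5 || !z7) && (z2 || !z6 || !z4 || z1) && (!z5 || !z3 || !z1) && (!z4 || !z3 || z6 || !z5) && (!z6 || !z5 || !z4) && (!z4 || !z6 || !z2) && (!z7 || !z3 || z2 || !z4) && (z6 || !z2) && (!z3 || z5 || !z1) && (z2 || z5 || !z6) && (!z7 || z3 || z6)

True

Suppose z5 = false.
Unit clause (z4) forces z4 = true.
Unit clause (z3) forces z3 = true.
Now (!z3) is unsatisfied and unit — conflict.
So every satisfying assignment has z5 = True.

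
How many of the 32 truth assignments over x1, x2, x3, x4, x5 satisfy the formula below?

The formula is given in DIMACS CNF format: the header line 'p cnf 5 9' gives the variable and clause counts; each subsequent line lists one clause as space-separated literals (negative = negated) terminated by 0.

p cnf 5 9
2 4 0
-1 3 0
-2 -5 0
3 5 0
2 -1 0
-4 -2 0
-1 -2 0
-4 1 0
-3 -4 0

There are 2^5 = 32 truth assignments over (x1, x2, x3, x4, x5).
Split on x4. With x4 = True, the clauses containing x4 are satisfied and ¬x4 drops from the rest; 0 of the 2^4 = 16 assignments to the other variables satisfy what remains.
With x4 = False, by the same count on the reduced clause set, 1 assignment works.
Total: 0 + 1 = 1.

1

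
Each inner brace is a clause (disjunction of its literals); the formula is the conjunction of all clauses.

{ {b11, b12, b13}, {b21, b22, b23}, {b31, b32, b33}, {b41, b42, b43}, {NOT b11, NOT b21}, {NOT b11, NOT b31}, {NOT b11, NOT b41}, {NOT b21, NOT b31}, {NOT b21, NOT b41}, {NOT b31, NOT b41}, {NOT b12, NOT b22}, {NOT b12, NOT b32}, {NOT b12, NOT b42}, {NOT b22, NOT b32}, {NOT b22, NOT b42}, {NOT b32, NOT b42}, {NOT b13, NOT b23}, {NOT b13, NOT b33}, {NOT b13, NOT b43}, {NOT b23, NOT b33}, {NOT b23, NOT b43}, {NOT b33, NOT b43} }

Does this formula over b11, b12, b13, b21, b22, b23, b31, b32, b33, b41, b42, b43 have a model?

Try b11 = false.
Try b12 = true.
From the singleton clause (NOT b22), b22 = false.
From the singleton clause (NOT b32), b32 = false.
From the singleton clause (NOT b42), b42 = false.
Try b21 = true.
From the singleton clause (NOT b31), b31 = false.
From the singleton clause (b33), b33 = true.
From the singleton clause (NOT b41), b41 = false.
From the singleton clause (b43), b43 = true.
Now (NOT b43) is unsatisfied and unit — conflict.
Undo b21 and try b21 = false.
From the singleton clause (b23), b23 = true.
From the singleton clause (NOT b13), b13 = false.
From the singleton clause (NOT b33), b33 = false.
From the singleton clause (b31), b31 = true.
From the singleton clause (NOT b41), b41 = false.
From the singleton clause (b43), b43 = true.
Now (NOT b43) is unsatisfied and unit — conflict.
Both values of b21 lead to a conflict.
Undo b12 and try b12 = false.
From the singleton clause (b13), b13 = true.
From the singleton clause (NOT b23), b23 = false.
From the singleton clause (NOT b33), b33 = false.
From the singleton clause (NOT b43), b43 = false.
Try b21 = true.
From the singleton clause (NOT b31), b31 = false.
From the singleton clause (b32), b32 = true.
From the singleton clause (NOT b41), b41 = false.
From the singleton clause (b42), b42 = true.
Now (NOT b42) is unsatisfied and unit — conflict.
Undo b21 and try b21 = false.
From the singleton clause (b22), b22 = true.
From the singleton clause (NOT b32), b32 = false.
From the singleton clause (b31), b31 = true.
From the singleton clause (NOT b41), b41 = false.
From the singleton clause (b42), b42 = true.
Now (NOT b42) is unsatisfied and unit — conflict.
Both values of b21 lead to a conflict.
Both values of b12 lead to a conflict.
Undo b11 and try b11 = true.
From the singleton clause (NOT b21), b21 = false.
From the singleton clause (NOT b31), b31 = false.
From the singleton clause (NOT b41), b41 = false.
Try b22 = true.
From the singleton clause (NOT b12), b12 = false.
From the singleton clause (NOT b32), b32 = false.
From the singleton clause (b33), b33 = true.
From the singleton clause (NOT b42), b42 = false.
From the singleton clause (b43), b43 = true.
Now (NOT b43) is unsatisfied and unit — conflict.
Undo b22 and try b22 = false.
From the singleton clause (b23), b23 = true.
From the singleton clause (NOT b13), b13 = false.
From the singleton clause (NOT b33), b33 = false.
From the singleton clause (b32), b32 = true.
From the singleton clause (NOT b12), b12 = false.
From the singleton clause (NOT b42), b42 = false.
From the singleton clause (b43), b43 = true.
Now (NOT b43) is unsatisfied and unit — conflict.
Both values of b22 lead to a conflict.
Both values of b11 lead to a conflict.
No assignment satisfies every clause.

Unsatisfiable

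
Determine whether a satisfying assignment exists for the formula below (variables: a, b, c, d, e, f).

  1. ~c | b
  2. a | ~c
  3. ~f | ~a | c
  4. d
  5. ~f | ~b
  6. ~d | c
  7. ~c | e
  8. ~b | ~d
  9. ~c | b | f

No

(d) alone gives d = 1.
(c) alone gives c = 1.
(b) alone gives b = 1.
That conflicts with the unit clause (~b).
No assignment satisfies every clause.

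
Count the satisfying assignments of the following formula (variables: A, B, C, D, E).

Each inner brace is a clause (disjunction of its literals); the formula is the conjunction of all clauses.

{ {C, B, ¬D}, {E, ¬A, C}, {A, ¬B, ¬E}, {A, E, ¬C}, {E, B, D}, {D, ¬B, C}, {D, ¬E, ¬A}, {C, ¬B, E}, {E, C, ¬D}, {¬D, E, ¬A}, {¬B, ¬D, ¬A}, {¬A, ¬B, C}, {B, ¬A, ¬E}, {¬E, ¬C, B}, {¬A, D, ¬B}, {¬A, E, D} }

There are 2^5 = 32 truth assignments over (A, B, C, D, E).
Split on E. With E = True, the clauses containing E are satisfied and ¬E drops from the rest; 1 of the 2^4 = 16 assignments to the other variables satisfy what remains.
With E = False, by the same count on the reduced clause set, 0 assignments work.
(One model: A=F, B=F, C=F, D=F, E=T.)
Total: 1 + 0 = 1.

1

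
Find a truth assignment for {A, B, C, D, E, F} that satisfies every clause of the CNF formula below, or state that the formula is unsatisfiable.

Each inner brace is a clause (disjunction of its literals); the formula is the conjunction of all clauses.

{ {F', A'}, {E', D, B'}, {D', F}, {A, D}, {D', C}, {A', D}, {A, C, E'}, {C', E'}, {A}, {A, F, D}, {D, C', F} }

UNSATISFIABLE

(A) alone gives A = 1.
(F') alone gives F = 0.
(D') alone gives D = 0.
But (D) is also a unit clause — contradiction.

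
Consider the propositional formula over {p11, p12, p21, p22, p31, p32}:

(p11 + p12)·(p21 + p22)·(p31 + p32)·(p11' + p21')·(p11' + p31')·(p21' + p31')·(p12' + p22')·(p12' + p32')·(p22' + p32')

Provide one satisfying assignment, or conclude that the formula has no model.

Case p11 = 1:
The clause (p21') is unit, so p21 = 0.
The clause (p22) is unit, so p22 = 1.
The clause (p31') is unit, so p31 = 0.
The clause (p32) is unit, so p32 = 1.
That conflicts with the unit clause (p32').
That branch fails; take p11 = 0 instead.
The clause (p12) is unit, so p12 = 1.
The clause (p22') is unit, so p22 = 0.
The clause (p21) is unit, so p21 = 1.
The clause (p31') is unit, so p31 = 0.
The clause (p32) is unit, so p32 = 1.
That conflicts with the unit clause (p32').
Both values of p11 lead to a conflict.

UNSATISFIABLE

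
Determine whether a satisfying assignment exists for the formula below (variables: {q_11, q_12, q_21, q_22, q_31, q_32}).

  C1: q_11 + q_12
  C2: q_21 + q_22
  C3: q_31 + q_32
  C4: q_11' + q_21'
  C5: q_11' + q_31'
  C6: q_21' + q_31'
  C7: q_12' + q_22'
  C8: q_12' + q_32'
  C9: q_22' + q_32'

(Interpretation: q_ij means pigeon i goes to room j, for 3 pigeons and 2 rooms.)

No

Suppose q_11 = 1.
Unit clause (q_21') forces q_21 = 0.
Unit clause (q_22) forces q_22 = 1.
Unit clause (q_31') forces q_31 = 0.
Unit clause (q_32) forces q_32 = 1.
That conflicts with the unit clause (q_32').
Backtrack on q_11: now try q_11 = 0.
Unit clause (q_12) forces q_12 = 1.
Unit clause (q_22') forces q_22 = 0.
Unit clause (q_21) forces q_21 = 1.
Unit clause (q_31') forces q_31 = 0.
Unit clause (q_32) forces q_32 = 1.
That conflicts with the unit clause (q_32').
Either choice for q_11 ends in contradiction.
No assignment satisfies every clause.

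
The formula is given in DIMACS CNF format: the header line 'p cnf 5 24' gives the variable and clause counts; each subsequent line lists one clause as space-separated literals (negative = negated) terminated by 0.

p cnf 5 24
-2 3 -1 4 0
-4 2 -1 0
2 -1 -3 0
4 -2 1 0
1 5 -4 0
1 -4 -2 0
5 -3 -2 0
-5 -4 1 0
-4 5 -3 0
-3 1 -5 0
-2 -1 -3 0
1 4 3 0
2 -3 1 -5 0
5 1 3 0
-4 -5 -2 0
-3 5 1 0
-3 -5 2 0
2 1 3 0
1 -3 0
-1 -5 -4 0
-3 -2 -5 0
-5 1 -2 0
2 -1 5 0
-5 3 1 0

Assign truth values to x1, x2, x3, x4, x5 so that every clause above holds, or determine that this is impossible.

x1: True, x2: True, x3: False, x4: True, x5: False

Try x1 = True.
Try x4 = True.
The clause (x2) is unit, so x2 = True.
The clause (¬x3) is unit, so x3 = False.
The clause (¬x5) is unit, so x5 = False.
This assignment satisfies each clause.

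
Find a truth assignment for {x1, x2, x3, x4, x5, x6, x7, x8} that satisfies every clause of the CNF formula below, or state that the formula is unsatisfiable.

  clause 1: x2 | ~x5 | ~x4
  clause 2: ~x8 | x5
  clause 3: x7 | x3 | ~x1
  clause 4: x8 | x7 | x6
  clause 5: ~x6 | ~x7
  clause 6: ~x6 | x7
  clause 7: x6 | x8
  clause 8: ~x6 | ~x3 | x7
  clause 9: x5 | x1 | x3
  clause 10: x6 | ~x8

Try x8 = 0.
From the singleton clause (x6), x6 = 1.
From the singleton clause (~x7), x7 = 0.
That conflicts with the unit clause (x7).
Backtrack on x8: now try x8 = 1.
From the singleton clause (x5), x5 = 1.
From the singleton clause (x6), x6 = 1.
From the singleton clause (~x7), x7 = 0.
That conflicts with the unit clause (x7).
Both values of x8 lead to a conflict.

UNSATISFIABLE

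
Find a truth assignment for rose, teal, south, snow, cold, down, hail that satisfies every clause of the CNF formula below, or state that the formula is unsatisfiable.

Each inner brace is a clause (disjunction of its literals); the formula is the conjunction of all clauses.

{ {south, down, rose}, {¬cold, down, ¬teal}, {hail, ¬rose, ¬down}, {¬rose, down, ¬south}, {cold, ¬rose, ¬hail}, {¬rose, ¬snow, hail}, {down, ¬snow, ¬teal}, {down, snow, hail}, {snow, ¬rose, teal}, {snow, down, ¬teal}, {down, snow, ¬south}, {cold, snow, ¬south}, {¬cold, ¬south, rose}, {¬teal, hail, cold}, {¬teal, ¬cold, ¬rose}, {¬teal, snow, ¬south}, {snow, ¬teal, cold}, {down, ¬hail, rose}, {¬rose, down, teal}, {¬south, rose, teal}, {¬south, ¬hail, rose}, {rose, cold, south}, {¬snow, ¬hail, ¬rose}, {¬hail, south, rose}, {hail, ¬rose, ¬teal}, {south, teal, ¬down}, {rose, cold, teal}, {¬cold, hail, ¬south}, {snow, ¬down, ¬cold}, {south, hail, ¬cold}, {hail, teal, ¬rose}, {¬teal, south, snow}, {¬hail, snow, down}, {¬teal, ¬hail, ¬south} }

UNSATISFIABLE

Suppose south = True.
Suppose rose = False.
From the singleton clause (¬cold), cold = False.
From the singleton clause (snow), snow = True.
From the singleton clause (teal), teal = True.
From the singleton clause (down), down = True.
From the singleton clause (hail), hail = True.
Now (¬hail) is unsatisfied and unit — conflict.
Undo rose and try rose = True.
From the singleton clause (down), down = True.
From the singleton clause (hail), hail = True.
From the singleton clause (cold), cold = True.
From the singleton clause (¬teal), teal = False.
From the singleton clause (snow), snow = True.
Now (¬snow) is unsatisfied and unit — conflict.
Neither rose = True nor rose = False works.
Undo south and try south = False.
Suppose down = True.
From the singleton clause (teal), teal = True.
From the singleton clause (snow), snow = True.
Suppose hail = True.
From the singleton clause (¬rose), rose = False.
Now (rose) is unsatisfied and unit — conflict.
Undo hail and try hail = False.
From the singleton clause (¬rose), rose = False.
From the singleton clause (cold), cold = True.
Now (¬cold) is unsatisfied and unit — conflict.
Neither hail = True nor hail = False works.
Undo down and try down = False.
From the singleton clause (rose), rose = True.
From the singleton clause (teal), teal = True.
From the singleton clause (¬cold), cold = False.
From the singleton clause (¬hail), hail = False.
Now (hail) is unsatisfied and unit — conflict.
Neither down = True nor down = False works.
Neither south = True nor south = False works.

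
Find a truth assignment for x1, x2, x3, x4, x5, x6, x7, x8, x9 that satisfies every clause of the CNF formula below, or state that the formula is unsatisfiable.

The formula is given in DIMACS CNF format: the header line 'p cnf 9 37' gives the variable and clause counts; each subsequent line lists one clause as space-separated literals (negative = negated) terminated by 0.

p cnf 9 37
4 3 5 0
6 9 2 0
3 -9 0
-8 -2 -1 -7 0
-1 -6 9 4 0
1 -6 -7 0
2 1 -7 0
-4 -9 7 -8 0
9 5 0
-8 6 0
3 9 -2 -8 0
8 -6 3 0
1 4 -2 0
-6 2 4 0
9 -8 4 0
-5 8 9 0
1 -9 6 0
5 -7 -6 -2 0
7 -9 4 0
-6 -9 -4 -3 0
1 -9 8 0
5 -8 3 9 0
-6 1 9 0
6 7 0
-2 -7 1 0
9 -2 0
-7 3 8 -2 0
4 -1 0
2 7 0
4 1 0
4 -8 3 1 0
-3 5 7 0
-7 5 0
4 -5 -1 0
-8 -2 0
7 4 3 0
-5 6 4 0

x1: True,  x2: False,  x3: True,  x4: True,  x5: True,  x6: False,  x7: True,  x8: False,  x9: True

Try x3 = True.
Try x9 = True.
Try x8 = False.
From the singleton clause (x1), x1 = True.
From the singleton clause (x4), x4 = True.
From the singleton clause (¬x6), x6 = False.
From the singleton clause (x7), x7 = True.
From the singleton clause (x5), x5 = True.
Every clause is now satisfied; x2 is unconstrained.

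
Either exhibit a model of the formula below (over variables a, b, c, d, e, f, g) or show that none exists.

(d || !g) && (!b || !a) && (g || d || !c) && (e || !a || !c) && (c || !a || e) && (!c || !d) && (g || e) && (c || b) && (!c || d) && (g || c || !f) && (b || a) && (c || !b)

Suppose d = true.
Unit clause (!c) forces c = false.
Unit clause (b) forces b = true.
Now (!b) is unsatisfied and unit — conflict.
So d must be the other value — set d = false.
Unit clause (!g) forces g = false.
Unit clause (!c) forces c = false.
Unit clause (e) forces e = true.
Unit clause (b) forces b = true.
Now (!b) is unsatisfied and unit — conflict.
Either choice for d ends in contradiction.

UNSATISFIABLE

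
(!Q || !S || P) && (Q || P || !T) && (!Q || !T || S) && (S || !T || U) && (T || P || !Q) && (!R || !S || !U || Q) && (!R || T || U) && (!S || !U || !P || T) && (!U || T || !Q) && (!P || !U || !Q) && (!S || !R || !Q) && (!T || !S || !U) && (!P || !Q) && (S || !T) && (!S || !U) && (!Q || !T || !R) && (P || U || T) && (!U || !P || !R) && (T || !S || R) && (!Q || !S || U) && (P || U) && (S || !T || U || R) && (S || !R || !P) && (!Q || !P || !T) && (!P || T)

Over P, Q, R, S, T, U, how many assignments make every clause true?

There are 2^6 = 64 truth assignments over (P, Q, R, S, T, U).
Split on Q. With Q = true, the clauses containing Q are satisfied and !Q drops from the rest; 0 of the 2^5 = 32 assignments to the other variables satisfy what remains.
With Q = false, by the same count on the reduced clause set, 4 assignments work.
(One model: P=F, Q=F, R=F, S=F, T=F, U=T.)
Total: 0 + 4 = 4.

4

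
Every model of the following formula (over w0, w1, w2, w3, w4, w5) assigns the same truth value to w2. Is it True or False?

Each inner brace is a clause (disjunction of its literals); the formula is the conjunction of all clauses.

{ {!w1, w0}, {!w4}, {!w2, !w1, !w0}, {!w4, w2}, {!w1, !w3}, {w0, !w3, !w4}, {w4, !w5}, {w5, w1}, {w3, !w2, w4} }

False

Suppose w2 = true.
The clause (!w4) is unit, so w4 = false.
The clause (!w5) is unit, so w5 = false.
The clause (w1) is unit, so w1 = true.
The clause (w0) is unit, so w0 = true.
Now (!w0) is unsatisfied and unit — conflict.
So every satisfying assignment has w2 = False.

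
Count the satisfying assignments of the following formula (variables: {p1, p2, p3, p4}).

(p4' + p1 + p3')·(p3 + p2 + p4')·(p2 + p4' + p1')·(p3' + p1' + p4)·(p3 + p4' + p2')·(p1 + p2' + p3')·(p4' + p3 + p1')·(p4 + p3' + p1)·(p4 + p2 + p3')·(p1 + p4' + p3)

5

There are 2^4 = 16 truth assignments over (p1, p2, p3, p4).
Split on p2. With p2 = 1, the clauses containing p2 are satisfied and p2' drops from the rest; 3 of the 2^3 = 8 assignments to the other variables satisfy what remains.
With p2 = 0, by the same count on the reduced clause set, 2 assignments work.
(One model: p1=F, p2=F, p3=F, p4=F.)
Total: 3 + 2 = 5.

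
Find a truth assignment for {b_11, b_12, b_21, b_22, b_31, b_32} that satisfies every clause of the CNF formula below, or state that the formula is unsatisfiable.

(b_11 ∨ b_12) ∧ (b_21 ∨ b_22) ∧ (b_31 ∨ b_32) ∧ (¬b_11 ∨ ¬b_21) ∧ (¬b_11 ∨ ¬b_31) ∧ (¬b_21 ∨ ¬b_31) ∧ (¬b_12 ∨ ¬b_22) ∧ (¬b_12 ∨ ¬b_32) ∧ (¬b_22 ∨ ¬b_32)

Try b_11 = True.
From the singleton clause (¬b_21), b_21 = False.
From the singleton clause (b_22), b_22 = True.
From the singleton clause (¬b_31), b_31 = False.
From the singleton clause (b_32), b_32 = True.
Now (¬b_32) is unsatisfied and unit — conflict.
Backtrack on b_11: now try b_11 = False.
From the singleton clause (b_12), b_12 = True.
From the singleton clause (¬b_22), b_22 = False.
From the singleton clause (b_21), b_21 = True.
From the singleton clause (¬b_31), b_31 = False.
From the singleton clause (b_32), b_32 = True.
Now (¬b_32) is unsatisfied and unit — conflict.
Both values of b_11 lead to a conflict.

UNSATISFIABLE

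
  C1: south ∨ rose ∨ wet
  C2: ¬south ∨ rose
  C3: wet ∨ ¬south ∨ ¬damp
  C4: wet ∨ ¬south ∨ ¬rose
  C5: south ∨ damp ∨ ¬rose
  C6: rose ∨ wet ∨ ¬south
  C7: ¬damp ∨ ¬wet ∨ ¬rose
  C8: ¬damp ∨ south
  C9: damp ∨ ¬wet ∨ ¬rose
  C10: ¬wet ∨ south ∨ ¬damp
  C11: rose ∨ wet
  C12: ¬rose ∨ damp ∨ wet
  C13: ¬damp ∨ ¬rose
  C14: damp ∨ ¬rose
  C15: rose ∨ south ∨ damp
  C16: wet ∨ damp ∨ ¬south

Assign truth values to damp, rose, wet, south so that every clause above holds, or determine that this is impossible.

Try south = False.
From the singleton clause (¬damp), damp = False.
From the singleton clause (¬rose), rose = False.
But (rose) is also a unit clause — contradiction.
Undo south and try south = True.
From the singleton clause (rose), rose = True.
From the singleton clause (wet), wet = True.
From the singleton clause (¬damp), damp = False.
But (damp) is also a unit clause — contradiction.
Neither south = True nor south = False works.

UNSATISFIABLE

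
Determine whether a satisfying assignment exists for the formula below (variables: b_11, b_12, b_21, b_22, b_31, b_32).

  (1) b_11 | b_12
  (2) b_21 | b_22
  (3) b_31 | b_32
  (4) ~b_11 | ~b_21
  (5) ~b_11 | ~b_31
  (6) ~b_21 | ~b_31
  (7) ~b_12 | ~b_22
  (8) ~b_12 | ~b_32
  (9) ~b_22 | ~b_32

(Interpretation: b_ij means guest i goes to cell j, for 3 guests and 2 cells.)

Case b_11 = 1:
Unit clause (~b_21) forces b_21 = 0.
Unit clause (b_22) forces b_22 = 1.
Unit clause (~b_31) forces b_31 = 0.
Unit clause (b_32) forces b_32 = 1.
Now (~b_32) is unsatisfied and unit — conflict.
Backtrack on b_11: now try b_11 = 0.
Unit clause (b_12) forces b_12 = 1.
Unit clause (~b_22) forces b_22 = 0.
Unit clause (b_21) forces b_21 = 1.
Unit clause (~b_31) forces b_31 = 0.
Unit clause (b_32) forces b_32 = 1.
Now (~b_32) is unsatisfied and unit — conflict.
Both values of b_11 lead to a conflict.
No assignment satisfies every clause.

No, unsatisfiable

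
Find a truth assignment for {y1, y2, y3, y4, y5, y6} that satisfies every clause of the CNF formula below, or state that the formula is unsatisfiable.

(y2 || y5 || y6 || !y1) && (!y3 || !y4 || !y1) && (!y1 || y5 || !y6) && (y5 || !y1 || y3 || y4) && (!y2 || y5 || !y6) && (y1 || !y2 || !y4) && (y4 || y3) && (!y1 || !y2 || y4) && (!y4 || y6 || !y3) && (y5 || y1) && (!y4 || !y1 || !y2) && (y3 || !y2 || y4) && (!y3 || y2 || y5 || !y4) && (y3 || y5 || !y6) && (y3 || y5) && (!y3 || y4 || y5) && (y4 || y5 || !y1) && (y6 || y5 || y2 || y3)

Suppose y4 = true.
Suppose y3 = false.
(y5) alone gives y5 = true.
Suppose y1 = true.
(!y2) alone gives y2 = false.
All clauses hold; y6 can take either value.

y1: true, y2: false, y3: false, y4: true, y5: true, y6: false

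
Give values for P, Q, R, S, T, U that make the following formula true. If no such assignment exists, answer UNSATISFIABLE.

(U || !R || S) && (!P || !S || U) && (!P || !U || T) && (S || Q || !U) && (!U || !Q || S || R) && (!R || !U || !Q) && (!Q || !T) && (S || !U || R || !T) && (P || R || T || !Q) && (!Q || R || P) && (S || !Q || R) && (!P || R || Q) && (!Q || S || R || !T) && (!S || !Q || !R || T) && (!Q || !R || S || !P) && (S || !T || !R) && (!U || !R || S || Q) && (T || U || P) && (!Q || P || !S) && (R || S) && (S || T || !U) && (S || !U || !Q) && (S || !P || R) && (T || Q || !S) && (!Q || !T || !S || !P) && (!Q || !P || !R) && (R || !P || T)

P=false,  Q=false,  R=false,  S=true,  T=true,  U=true

Branch on Q: set Q = false.
Branch on S: set S = true.
(T) alone gives T = true.
Branch on P: set P = false.
Every clause is now satisfied; R, U are unconstrained.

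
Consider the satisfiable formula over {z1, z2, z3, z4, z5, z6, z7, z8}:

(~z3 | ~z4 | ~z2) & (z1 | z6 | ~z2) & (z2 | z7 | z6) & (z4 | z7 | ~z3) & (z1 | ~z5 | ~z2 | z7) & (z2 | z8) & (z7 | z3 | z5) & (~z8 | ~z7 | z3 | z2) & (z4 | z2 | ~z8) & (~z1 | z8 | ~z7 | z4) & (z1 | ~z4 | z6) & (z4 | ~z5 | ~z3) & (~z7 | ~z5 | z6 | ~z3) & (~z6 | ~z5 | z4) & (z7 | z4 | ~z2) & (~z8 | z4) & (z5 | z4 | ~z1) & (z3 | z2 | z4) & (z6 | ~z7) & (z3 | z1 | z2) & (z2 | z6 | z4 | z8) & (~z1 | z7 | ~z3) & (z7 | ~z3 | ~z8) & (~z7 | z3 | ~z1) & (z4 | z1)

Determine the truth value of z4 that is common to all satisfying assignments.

Suppose z4 = 0.
The clause (~z8) is unit, so z8 = 0.
The clause (z2) is unit, so z2 = 1.
The clause (z7) is unit, so z7 = 1.
The clause (~z1) is unit, so z1 = 0.
But (z1) is also a unit clause — contradiction.
So every satisfying assignment has z4 = True.

True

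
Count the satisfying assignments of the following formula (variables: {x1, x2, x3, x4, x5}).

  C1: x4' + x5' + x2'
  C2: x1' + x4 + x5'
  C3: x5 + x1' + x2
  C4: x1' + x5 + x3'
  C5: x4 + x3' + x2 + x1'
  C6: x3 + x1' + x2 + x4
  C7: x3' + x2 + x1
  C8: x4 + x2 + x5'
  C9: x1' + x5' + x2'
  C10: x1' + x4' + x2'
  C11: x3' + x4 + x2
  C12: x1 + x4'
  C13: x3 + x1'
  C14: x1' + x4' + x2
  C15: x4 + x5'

3

There are 2^5 = 32 truth assignments over (x1, x2, x3, x4, x5).
Split on x5. With x5 = 1, the clauses containing x5 are satisfied and x5' drops from the rest; 0 of the 2^4 = 16 assignments to the other variables satisfy what remains.
With x5 = 0, by the same count on the reduced clause set, 3 assignments work.
(One model: x1=F, x2=F, x3=F, x4=F, x5=F.)
Total: 0 + 3 = 3.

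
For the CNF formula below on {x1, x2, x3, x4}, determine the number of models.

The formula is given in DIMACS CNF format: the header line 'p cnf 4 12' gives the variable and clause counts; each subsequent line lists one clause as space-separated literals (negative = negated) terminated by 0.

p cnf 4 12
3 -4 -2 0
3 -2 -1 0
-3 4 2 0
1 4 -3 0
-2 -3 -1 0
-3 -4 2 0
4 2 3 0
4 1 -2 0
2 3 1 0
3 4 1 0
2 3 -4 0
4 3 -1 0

There are 2^4 = 16 truth assignments over (x1, x2, x3, x4).
Check each against the 12 clauses (columns in the order x1, x2, x3, x4):
  F F F F  ✗ fails (x4 ∨ x2 ∨ x3)
  F F F T  ✗ fails (x2 ∨ x3 ∨ x1)
  F F T F  ✗ fails (¬x3 ∨ x4 ∨ x2)
  F F T T  ✗ fails (¬x3 ∨ ¬x4 ∨ x2)
  F T F F  ✗ fails (x4 ∨ x1 ∨ ¬x2)
  F T F T  ✗ fails (x3 ∨ ¬x4 ∨ ¬x2)
  F T T F  ✗ fails (x1 ∨ x4 ∨ ¬x3)
  F T T T  ✓ satisfies all
  T F F F  ✗ fails (x4 ∨ x2 ∨ x3)
  T F F T  ✗ fails (x2 ∨ x3 ∨ ¬x4)
  T F T F  ✗ fails (¬x3 ∨ x4 ∨ x2)
  T F T T  ✗ fails (¬x3 ∨ ¬x4 ∨ x2)
  T T F F  ✗ fails (x3 ∨ ¬x2 ∨ ¬x1)
  T T F T  ✗ fails (x3 ∨ ¬x4 ∨ ¬x2)
  T T T F  ✗ fails (¬x2 ∨ ¬x3 ∨ ¬x1)
  T T T T  ✗ fails (¬x2 ∨ ¬x3 ∨ ¬x1)
1 of the 16 rows is a model.

1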